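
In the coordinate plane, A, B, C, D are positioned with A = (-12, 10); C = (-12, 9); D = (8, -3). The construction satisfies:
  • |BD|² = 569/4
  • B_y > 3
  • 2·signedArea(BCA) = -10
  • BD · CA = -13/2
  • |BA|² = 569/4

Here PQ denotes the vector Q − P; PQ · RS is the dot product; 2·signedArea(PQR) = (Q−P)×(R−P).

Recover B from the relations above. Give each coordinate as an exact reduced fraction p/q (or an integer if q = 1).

B = (-2, 7/2)

1. B_x = -2  [BD · CA = -13/2 ∩ 2·signedArea(BCA) = -10]
2. B_y = 7/2  [BD · CA = -13/2 ∩ 2·signedArea(BCA) = -10]
   → B = (-2, 7/2)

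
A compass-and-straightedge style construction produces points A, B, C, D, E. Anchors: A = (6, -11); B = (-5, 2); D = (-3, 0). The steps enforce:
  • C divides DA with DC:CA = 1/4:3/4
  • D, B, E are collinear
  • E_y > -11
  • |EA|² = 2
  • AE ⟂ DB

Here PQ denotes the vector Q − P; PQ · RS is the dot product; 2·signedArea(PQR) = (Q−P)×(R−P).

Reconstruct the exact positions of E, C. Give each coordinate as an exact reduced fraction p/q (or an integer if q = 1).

C = (-3/4, -11/4)
E = (7, -10)

1. E_x = 7  [D, B, E are collinear ∩ AE ⟂ DB]
2. E_y = -10  [D, B, E are collinear ∩ AE ⟂ DB]
   → E = (7, -10)
3. C_x = -3/4  [C divides DA with DC:CA = 1/4:3/4]
4. C_y = -11/4  [C divides DA with DC:CA = 1/4:3/4]
   → C = (-3/4, -11/4)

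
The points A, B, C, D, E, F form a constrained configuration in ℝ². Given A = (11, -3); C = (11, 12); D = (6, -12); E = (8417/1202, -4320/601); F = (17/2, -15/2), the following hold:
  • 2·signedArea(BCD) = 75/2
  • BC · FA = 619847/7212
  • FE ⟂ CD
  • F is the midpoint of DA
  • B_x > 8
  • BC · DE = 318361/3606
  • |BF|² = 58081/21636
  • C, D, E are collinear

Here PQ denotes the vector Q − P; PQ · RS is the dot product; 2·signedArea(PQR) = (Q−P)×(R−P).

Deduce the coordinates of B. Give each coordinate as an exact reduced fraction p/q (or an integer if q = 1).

B = (15928/1803, -7087/1202)

1. B_x = 15928/1803  [BC · DE = 318361/3606 ∩ 2·signedArea(BCD) = 75/2]
2. B_y = -7087/1202  [BC · DE = 318361/3606 ∩ 2·signedArea(BCD) = 75/2]
   → B = (15928/1803, -7087/1202)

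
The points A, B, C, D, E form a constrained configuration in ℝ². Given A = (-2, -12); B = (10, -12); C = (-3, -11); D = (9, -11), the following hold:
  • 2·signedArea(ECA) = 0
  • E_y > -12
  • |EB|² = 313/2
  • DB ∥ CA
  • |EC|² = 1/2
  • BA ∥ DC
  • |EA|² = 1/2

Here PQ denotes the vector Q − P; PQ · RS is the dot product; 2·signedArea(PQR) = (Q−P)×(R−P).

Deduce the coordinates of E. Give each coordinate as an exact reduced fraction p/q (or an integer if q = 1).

E = (-5/2, -23/2)

1. E_x = -5/2  [line 1·x + 1·y + 14 = 0 ∩ |EB|² = 313/2]
2. E_y = -23/2  [line 1·x + 1·y + 14 = 0 ∩ |EB|² = 313/2]
   → E = (-5/2, -23/2)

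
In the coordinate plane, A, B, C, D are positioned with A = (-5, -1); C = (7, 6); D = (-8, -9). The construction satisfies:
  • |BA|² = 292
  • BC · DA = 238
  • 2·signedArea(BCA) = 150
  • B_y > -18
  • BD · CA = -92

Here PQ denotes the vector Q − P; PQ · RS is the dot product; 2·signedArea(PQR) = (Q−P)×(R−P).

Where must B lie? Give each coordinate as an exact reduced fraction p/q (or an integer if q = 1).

B = (-11, -17)

1. B_x = -11  [2·signedArea(BCA) = 150 ∩ BC · DA = 238]
2. B_y = -17  [2·signedArea(BCA) = 150 ∩ BC · DA = 238]
   → B = (-11, -17)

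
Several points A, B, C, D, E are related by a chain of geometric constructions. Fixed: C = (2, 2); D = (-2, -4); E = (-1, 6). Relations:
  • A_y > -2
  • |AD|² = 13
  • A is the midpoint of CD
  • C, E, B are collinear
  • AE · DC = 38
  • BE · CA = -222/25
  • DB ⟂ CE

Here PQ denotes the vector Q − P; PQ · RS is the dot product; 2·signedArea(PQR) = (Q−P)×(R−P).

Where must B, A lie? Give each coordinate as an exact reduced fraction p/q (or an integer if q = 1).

1. B_x = 86/25  [C, E, B are collinear ∩ DB ⟂ CE]
2. B_y = 2/25  [C, E, B are collinear ∩ DB ⟂ CE]
   → B = (86/25, 2/25)
3. A_x = 0  [A is the midpoint of CD]
4. A_y = -1  [A is the midpoint of CD]
   → A = (0, -1)

A = (0, -1)
B = (86/25, 2/25)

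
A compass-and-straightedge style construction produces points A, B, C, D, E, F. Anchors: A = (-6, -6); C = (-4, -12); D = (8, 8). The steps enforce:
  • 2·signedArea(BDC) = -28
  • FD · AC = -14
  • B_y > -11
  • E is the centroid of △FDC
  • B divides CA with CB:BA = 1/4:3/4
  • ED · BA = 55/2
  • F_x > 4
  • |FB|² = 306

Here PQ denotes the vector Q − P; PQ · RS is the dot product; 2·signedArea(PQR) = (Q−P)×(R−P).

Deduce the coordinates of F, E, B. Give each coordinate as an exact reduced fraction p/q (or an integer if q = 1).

1. B_x = -9/2  [B divides CA with CB:BA = 1/4:3/4]
2. B_y = -21/2  [B divides CA with CB:BA = 1/4:3/4]
   → B = (-9/2, -21/2)
3. F_x = 9/2  [line -2·x + 6·y + -18 = 0 ∩ |FB|² = 306]
4. F_y = 9/2  [line -2·x + 6·y + -18 = 0 ∩ |FB|² = 306]
   → F = (9/2, 9/2)
5. E_x = 17/6  [E is the centroid of △FDC]
6. E_y = 1/6  [E is the centroid of △FDC]
   → E = (17/6, 1/6)

B = (-9/2, -21/2)
E = (17/6, 1/6)
F = (9/2, 9/2)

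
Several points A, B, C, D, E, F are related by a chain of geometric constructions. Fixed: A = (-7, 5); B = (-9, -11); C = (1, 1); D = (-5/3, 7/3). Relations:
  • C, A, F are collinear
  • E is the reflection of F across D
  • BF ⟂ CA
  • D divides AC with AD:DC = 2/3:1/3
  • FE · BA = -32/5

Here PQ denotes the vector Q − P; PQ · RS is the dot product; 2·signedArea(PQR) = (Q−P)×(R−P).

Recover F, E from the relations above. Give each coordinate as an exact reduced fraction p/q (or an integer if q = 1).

1. F_x = -11/5  [C, A, F are collinear ∩ BF ⟂ CA]
2. F_y = 13/5  [C, A, F are collinear ∩ BF ⟂ CA]
   → F = (-11/5, 13/5)
3. E_x = -17/15  [E is the reflection of F across D]
4. E_y = 31/15  [E is the reflection of F across D]
   → E = (-17/15, 31/15)

E = (-17/15, 31/15)
F = (-11/5, 13/5)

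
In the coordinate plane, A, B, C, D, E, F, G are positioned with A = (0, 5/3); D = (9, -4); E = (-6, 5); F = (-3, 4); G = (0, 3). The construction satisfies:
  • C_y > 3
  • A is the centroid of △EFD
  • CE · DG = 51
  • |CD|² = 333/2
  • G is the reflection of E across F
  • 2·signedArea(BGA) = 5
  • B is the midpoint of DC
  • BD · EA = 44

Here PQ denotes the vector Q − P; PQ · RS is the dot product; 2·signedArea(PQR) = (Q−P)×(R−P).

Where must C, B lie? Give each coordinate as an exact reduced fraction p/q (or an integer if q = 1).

B = (15/4, -1/4)
C = (-3/2, 7/2)

1. B_x = 15/4  [2·signedArea(BGA) = 5 ∩ BD · EA = 44]
2. B_y = -1/4  [2·signedArea(BGA) = 5 ∩ BD · EA = 44]
   → B = (15/4, -1/4)
3. C_x = -3/2  [CE · DG = 51 ∩ B is the midpoint of DC]
4. C_y = 7/2  [CE · DG = 51 ∩ B is the midpoint of DC]
   → C = (-3/2, 7/2)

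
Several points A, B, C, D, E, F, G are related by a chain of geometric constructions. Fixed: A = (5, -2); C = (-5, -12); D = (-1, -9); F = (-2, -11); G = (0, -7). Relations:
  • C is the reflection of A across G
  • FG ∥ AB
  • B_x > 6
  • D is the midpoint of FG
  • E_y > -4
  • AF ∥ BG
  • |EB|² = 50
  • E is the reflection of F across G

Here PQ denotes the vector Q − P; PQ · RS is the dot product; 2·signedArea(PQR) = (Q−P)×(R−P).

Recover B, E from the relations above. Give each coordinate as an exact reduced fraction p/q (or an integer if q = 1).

1. B_x = 7  [AF ∥ BG ∩ FG ∥ AB]
2. B_y = 2  [AF ∥ BG ∩ FG ∥ AB]
   → B = (7, 2)
3. E_x = 2  [E is the reflection of F across G]
4. E_y = -3  [E is the reflection of F across G]
   → E = (2, -3)

B = (7, 2)
E = (2, -3)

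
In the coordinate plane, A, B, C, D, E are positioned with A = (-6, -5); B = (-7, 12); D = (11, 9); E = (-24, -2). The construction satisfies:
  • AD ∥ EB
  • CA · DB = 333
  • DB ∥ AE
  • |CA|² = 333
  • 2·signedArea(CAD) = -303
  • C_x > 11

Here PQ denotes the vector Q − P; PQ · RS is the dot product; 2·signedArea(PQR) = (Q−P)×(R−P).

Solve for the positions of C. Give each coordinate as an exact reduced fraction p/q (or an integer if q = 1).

C = (12, -8)

1. C_x = 12  [CA · DB = 333 ∩ 2·signedArea(CAD) = -303]
2. C_y = -8  [CA · DB = 333 ∩ 2·signedArea(CAD) = -303]
   → C = (12, -8)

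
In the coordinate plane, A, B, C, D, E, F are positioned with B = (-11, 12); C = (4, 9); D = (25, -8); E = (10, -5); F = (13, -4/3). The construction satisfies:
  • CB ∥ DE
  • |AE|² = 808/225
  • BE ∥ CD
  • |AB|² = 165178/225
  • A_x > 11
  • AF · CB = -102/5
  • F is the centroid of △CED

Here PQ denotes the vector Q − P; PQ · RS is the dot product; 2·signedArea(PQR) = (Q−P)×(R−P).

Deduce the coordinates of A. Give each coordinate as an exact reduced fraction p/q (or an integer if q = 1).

A = (56/5, -53/15)

1. A_x = 56/5  [line 15·x + -3·y + -893/5 = 0 ∩ |AE|² = 808/225]
2. A_y = -53/15  [line 15·x + -3·y + -893/5 = 0 ∩ |AE|² = 808/225]
   → A = (56/5, -53/15)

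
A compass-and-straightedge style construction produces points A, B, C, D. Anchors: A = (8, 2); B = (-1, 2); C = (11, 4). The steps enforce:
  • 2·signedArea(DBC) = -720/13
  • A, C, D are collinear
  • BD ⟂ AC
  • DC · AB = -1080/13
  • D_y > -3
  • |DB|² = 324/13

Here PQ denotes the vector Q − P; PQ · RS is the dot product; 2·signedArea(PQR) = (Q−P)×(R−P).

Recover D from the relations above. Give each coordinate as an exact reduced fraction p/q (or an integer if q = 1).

1. D_x = 23/13  [A, C, D are collinear ∩ BD ⟂ AC]
2. D_y = -28/13  [A, C, D are collinear ∩ BD ⟂ AC]
   → D = (23/13, -28/13)

D = (23/13, -28/13)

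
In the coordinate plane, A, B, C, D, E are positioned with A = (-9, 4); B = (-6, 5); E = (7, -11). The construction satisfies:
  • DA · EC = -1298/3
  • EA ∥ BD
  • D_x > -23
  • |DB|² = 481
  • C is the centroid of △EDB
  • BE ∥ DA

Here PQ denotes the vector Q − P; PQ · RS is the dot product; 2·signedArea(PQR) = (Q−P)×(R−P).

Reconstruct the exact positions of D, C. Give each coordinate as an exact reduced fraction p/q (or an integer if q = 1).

1. D_x = -22  [BE ∥ DA ∩ EA ∥ BD]
2. D_y = 20  [BE ∥ DA ∩ EA ∥ BD]
   → D = (-22, 20)
3. C_x = -7  [C is the centroid of △EDB]
4. C_y = 14/3  [C is the centroid of △EDB]
   → C = (-7, 14/3)

C = (-7, 14/3)
D = (-22, 20)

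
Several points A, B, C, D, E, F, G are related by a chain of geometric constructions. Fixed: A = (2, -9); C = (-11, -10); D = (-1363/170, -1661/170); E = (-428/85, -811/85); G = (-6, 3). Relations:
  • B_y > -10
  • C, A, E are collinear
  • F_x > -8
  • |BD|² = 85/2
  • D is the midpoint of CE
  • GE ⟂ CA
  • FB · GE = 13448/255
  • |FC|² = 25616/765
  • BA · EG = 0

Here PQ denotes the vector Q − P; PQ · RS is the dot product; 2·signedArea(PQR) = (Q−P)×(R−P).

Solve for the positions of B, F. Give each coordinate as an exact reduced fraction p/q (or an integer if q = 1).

B = (-129/85, -788/85)
F = (-1873/255, -1406/255)

1. B_x = -129/85  [line 82/85·x + -1066/85·y + -574/5 = 0 ∩ |BD|² = 85/2]
2. B_y = -788/85  [line 82/85·x + -1066/85·y + -574/5 = 0 ∩ |BD|² = 85/2]
   → B = (-129/85, -788/85)
3. F_x = -1873/255  [line -82/85·x + 1066/85·y + 15826/255 = 0 ∩ |FC|² = 25616/765]
4. F_y = -1406/255  [line -82/85·x + 1066/85·y + 15826/255 = 0 ∩ |FC|² = 25616/765]
   → F = (-1873/255, -1406/255)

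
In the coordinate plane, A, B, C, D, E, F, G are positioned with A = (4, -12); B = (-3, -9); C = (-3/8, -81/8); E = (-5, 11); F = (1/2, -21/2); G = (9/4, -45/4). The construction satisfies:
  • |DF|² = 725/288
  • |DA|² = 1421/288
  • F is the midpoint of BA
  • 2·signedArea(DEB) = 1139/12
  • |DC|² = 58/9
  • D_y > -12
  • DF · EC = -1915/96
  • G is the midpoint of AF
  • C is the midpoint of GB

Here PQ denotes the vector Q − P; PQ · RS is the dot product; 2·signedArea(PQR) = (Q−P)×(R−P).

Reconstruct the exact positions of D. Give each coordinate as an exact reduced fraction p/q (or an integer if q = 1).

D = (47/24, -89/8)

1. D_x = 47/24  [2·signedArea(DEB) = 1139/12 ∩ DF · EC = -1915/96]
2. D_y = -89/8  [2·signedArea(DEB) = 1139/12 ∩ DF · EC = -1915/96]
   → D = (47/24, -89/8)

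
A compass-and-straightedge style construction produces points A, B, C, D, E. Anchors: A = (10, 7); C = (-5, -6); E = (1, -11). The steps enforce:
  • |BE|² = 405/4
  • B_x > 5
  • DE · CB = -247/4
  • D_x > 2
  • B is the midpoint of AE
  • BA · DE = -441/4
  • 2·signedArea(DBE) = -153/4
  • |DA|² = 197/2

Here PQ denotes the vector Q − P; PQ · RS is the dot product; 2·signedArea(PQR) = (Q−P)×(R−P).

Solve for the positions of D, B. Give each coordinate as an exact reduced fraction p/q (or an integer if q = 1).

1. B_x = 11/2  [B is the midpoint of AE]
2. B_y = -2  [B is the midpoint of AE]
   → B = (11/2, -2)
3. D_x = 5/2  [2·signedArea(DBE) = -153/4 ∩ DE · CB = -247/4]
4. D_y = 1/2  [2·signedArea(DBE) = -153/4 ∩ DE · CB = -247/4]
   → D = (5/2, 1/2)

B = (11/2, -2)
D = (5/2, 1/2)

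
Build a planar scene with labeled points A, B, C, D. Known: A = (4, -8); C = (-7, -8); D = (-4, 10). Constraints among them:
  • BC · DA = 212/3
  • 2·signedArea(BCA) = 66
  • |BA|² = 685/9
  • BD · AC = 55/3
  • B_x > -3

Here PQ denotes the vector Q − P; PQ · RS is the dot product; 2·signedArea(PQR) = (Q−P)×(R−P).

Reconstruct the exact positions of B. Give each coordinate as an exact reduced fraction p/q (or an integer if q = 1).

1. B_x = -7/3  [BC · DA = 212/3 ∩ BD · AC = 55/3]
2. B_y = -2  [BC · DA = 212/3 ∩ BD · AC = 55/3]
   → B = (-7/3, -2)

B = (-7/3, -2)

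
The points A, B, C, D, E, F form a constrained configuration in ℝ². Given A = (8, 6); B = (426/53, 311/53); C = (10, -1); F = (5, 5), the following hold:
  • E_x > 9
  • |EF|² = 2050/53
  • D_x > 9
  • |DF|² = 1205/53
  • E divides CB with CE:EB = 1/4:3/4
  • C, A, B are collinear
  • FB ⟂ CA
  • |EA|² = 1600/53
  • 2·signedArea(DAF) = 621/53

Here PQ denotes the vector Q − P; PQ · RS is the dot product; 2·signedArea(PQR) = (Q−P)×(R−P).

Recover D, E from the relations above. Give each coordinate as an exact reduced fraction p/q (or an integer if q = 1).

D = (478/53, 129/53)
E = (504/53, 38/53)

1. D_x = 478/53  [line 1·x + -3·y + -91/53 = 0 ∩ |DF|² = 1205/53]
2. D_y = 129/53  [line 1·x + -3·y + -91/53 = 0 ∩ |DF|² = 1205/53]
   → D = (478/53, 129/53)
3. E_x = 504/53  [E divides CB with CE:EB = 1/4:3/4]
4. E_y = 38/53  [E divides CB with CE:EB = 1/4:3/4]
   → E = (504/53, 38/53)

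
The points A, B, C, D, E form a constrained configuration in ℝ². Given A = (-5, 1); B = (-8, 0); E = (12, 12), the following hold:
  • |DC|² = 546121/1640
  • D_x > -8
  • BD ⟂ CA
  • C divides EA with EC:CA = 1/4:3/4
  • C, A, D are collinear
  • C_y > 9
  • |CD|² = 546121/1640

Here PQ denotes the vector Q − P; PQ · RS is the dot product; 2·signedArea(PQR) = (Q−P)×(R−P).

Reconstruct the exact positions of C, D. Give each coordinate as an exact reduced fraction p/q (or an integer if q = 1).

C = (31/4, 37/4)
D = (-1552/205, -136/205)

1. C_x = 31/4  [C divides EA with EC:CA = 1/4:3/4]
2. C_y = 37/4  [C divides EA with EC:CA = 1/4:3/4]
   → C = (31/4, 37/4)
3. D_x = -1552/205  [C, A, D are collinear ∩ BD ⟂ CA]
4. D_y = -136/205  [C, A, D are collinear ∩ BD ⟂ CA]
   → D = (-1552/205, -136/205)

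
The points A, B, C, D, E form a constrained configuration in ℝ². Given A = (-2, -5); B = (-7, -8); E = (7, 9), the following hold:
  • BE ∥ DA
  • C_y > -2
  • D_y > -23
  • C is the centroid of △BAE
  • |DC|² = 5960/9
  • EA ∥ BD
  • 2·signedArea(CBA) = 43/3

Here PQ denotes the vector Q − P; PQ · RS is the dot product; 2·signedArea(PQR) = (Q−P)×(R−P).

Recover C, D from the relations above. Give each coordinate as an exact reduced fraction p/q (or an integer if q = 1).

C = (-2/3, -4/3)
D = (-16, -22)

1. C_x = -2/3  [C is the centroid of △BAE]
2. C_y = -4/3  [C is the centroid of △BAE]
   → C = (-2/3, -4/3)
3. D_x = -16  [BE ∥ DA ∩ EA ∥ BD]
4. D_y = -22  [BE ∥ DA ∩ EA ∥ BD]
   → D = (-16, -22)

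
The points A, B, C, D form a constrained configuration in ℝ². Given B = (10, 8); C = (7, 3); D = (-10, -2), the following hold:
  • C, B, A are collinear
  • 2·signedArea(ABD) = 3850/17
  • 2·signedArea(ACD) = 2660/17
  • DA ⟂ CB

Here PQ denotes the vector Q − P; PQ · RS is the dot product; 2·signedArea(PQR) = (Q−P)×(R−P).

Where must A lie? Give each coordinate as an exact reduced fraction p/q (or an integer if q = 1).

A = (5/17, -139/17)

1. A_x = 5/17  [C, B, A are collinear ∩ DA ⟂ CB]
2. A_y = -139/17  [C, B, A are collinear ∩ DA ⟂ CB]
   → A = (5/17, -139/17)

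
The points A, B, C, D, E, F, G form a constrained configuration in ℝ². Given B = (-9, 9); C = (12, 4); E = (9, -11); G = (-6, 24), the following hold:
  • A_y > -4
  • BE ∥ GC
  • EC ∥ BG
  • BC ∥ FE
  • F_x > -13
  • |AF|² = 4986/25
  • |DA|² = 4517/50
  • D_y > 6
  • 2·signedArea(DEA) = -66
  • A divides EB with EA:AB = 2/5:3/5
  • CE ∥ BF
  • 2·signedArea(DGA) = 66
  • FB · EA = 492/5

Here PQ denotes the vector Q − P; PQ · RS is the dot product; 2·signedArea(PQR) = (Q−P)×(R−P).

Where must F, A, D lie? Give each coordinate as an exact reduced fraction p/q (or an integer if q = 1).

A = (9/5, -3)
D = (3/2, 13/2)
F = (-12, -6)

1. F_x = -12  [BC ∥ FE ∩ CE ∥ BF]
2. F_y = -6  [BC ∥ FE ∩ CE ∥ BF]
   → F = (-12, -6)
3. A_x = 9/5  [A divides EB with EA:AB = 2/5:3/5]
4. A_y = -3  [A divides EB with EA:AB = 2/5:3/5]
   → A = (9/5, -3)
5. D_x = 3/2  [2·signedArea(DEA) = -66 ∩ 2·signedArea(DGA) = 66]
6. D_y = 13/2  [2·signedArea(DEA) = -66 ∩ 2·signedArea(DGA) = 66]
   → D = (3/2, 13/2)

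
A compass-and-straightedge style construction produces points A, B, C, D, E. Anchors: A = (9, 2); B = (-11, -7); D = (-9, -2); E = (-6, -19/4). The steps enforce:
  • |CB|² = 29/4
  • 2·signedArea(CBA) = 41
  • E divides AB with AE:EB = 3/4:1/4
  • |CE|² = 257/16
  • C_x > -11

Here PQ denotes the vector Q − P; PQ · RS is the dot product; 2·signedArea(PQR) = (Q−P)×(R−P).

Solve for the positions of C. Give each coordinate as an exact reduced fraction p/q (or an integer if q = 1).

1. C_x = -10  [line -9·x + 20·y + 0 = 0 ∩ |CB|² = 29/4]
2. C_y = -9/2  [line -9·x + 20·y + 0 = 0 ∩ |CB|² = 29/4]
   → C = (-10, -9/2)

C = (-10, -9/2)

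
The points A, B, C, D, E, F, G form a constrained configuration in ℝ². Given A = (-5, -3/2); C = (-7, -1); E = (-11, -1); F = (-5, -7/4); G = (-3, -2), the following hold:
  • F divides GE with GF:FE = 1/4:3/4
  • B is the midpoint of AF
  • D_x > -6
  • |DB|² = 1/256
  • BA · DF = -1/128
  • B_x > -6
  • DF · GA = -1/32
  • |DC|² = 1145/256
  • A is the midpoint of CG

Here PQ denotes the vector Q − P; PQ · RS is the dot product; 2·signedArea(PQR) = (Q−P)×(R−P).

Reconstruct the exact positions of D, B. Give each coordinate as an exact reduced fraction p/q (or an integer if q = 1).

B = (-5, -13/8)
D = (-5, -27/16)

1. B_x = -5  [B is the midpoint of AF]
2. B_y = -13/8  [B is the midpoint of AF]
   → B = (-5, -13/8)
3. D_x = -5  [DF · GA = -1/32 ∩ BA · DF = -1/128]
4. D_y = -27/16  [DF · GA = -1/32 ∩ BA · DF = -1/128]
   → D = (-5, -27/16)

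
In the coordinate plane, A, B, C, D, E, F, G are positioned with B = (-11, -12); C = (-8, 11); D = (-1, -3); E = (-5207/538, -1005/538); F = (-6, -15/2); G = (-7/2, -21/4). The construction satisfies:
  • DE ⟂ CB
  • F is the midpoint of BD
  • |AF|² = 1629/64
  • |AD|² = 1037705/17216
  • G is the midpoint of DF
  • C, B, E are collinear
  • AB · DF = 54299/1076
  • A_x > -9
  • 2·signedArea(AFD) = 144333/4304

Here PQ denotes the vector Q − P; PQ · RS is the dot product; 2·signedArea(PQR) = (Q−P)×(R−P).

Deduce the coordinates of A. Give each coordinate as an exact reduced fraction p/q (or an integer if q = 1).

1. A_x = -18849/2152  [2·signedArea(AFD) = 144333/4304 ∩ AB · DF = 54299/1076]
2. A_y = -3525/1076  [2·signedArea(AFD) = 144333/4304 ∩ AB · DF = 54299/1076]
   → A = (-18849/2152, -3525/1076)

A = (-18849/2152, -3525/1076)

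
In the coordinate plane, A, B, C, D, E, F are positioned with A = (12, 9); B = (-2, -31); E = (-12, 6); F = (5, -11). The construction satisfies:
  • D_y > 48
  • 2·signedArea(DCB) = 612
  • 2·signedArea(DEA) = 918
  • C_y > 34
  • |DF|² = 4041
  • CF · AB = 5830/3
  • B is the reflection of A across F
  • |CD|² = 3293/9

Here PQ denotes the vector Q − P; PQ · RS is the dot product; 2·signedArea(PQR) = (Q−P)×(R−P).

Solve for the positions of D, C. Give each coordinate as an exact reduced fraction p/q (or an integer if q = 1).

C = (40/3, 104/3)
D = (26, 49)

1. D_x = 26  [line -3·x + 24·y + -1098 = 0 ∩ |DF|² = 4041]
2. D_y = 49  [line -3·x + 24·y + -1098 = 0 ∩ |DF|² = 4041]
   → D = (26, 49)
3. C_x = 40/3  [2·signedArea(DCB) = 612 ∩ CF · AB = 5830/3]
4. C_y = 104/3  [2·signedArea(DCB) = 612 ∩ CF · AB = 5830/3]
   → C = (40/3, 104/3)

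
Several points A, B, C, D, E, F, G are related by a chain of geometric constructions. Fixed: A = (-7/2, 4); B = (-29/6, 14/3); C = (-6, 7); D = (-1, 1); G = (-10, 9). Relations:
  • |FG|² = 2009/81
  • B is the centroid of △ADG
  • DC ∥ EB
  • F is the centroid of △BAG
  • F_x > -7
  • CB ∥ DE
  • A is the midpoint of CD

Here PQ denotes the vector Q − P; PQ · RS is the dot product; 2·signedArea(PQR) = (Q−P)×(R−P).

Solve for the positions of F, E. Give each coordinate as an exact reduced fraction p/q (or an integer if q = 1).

1. F_x = -55/9  [F is the centroid of △BAG]
2. F_y = 53/9  [F is the centroid of △BAG]
   → F = (-55/9, 53/9)
3. E_x = 1/6  [DC ∥ EB ∩ CB ∥ DE]
4. E_y = -4/3  [DC ∥ EB ∩ CB ∥ DE]
   → E = (1/6, -4/3)

E = (1/6, -4/3)
F = (-55/9, 53/9)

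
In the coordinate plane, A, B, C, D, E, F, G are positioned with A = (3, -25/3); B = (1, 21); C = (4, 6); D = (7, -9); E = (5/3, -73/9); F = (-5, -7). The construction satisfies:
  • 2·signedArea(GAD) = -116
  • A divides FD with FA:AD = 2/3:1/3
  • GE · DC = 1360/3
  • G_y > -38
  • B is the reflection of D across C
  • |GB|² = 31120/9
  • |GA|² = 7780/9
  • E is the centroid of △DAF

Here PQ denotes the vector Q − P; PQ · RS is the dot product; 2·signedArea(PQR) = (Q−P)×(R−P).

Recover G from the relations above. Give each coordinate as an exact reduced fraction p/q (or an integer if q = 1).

G = (5, -113/3)

1. G_x = 5  [2·signedArea(GAD) = -116 ∩ GE · DC = 1360/3]
2. G_y = -113/3  [2·signedArea(GAD) = -116 ∩ GE · DC = 1360/3]
   → G = (5, -113/3)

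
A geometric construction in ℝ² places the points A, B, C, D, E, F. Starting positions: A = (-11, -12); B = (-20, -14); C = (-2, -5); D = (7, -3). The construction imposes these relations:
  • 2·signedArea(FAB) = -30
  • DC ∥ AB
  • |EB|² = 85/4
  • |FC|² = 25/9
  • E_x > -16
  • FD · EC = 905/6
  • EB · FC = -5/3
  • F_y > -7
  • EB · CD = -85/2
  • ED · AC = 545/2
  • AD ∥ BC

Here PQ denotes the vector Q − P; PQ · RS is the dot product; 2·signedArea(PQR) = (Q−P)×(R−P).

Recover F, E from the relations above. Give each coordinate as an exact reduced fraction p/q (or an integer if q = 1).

E = (-31/2, -13)
F = (-2, -20/3)

1. E_x = -31/2  [EB · CD = -85/2 ∩ ED · AC = 545/2]
2. E_y = -13  [EB · CD = -85/2 ∩ ED · AC = 545/2]
   → E = (-31/2, -13)
3. F_x = -2  [2·signedArea(FAB) = -30 ∩ EB · FC = -5/3]
4. F_y = -20/3  [2·signedArea(FAB) = -30 ∩ EB · FC = -5/3]
   → F = (-2, -20/3)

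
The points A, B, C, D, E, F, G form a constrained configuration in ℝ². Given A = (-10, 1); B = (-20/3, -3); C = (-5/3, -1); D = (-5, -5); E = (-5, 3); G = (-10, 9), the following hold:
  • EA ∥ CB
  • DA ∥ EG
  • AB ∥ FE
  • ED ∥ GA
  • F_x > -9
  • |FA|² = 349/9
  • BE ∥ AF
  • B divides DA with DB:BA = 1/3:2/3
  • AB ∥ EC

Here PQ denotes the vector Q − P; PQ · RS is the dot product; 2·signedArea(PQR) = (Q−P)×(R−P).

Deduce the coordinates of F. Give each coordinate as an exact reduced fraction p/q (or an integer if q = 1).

1. F_x = -25/3  [AB ∥ FE ∩ BE ∥ AF]
2. F_y = 7  [AB ∥ FE ∩ BE ∥ AF]
   → F = (-25/3, 7)

F = (-25/3, 7)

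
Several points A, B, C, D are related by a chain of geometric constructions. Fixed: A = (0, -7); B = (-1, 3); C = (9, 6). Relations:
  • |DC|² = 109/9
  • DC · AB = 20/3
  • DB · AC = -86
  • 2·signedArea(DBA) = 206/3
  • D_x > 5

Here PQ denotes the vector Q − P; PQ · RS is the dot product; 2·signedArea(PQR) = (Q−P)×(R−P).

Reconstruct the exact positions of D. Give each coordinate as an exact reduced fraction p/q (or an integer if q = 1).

D = (17/3, 5)

1. D_x = 17/3  [2·signedArea(DBA) = 206/3 ∩ DC · AB = 20/3]
2. D_y = 5  [2·signedArea(DBA) = 206/3 ∩ DC · AB = 20/3]
   → D = (17/3, 5)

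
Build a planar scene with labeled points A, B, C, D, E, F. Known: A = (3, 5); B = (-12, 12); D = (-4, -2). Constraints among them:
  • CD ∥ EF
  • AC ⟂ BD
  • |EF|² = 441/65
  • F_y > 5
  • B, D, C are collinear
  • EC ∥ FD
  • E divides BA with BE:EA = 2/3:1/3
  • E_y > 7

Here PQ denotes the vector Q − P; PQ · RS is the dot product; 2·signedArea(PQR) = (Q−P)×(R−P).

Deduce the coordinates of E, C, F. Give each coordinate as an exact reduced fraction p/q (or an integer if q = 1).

1. E_x = -2  [E divides BA with BE:EA = 2/3:1/3]
2. E_y = 22/3  [E divides BA with BE:EA = 2/3:1/3]
   → E = (-2, 22/3)
3. C_x = -344/65  [B, D, C are collinear ∩ AC ⟂ BD]
4. C_y = 17/65  [B, D, C are collinear ∩ AC ⟂ BD]
   → C = (-344/65, 17/65)
5. F_x = -46/65  [EC ∥ FD ∩ CD ∥ EF]
6. F_y = 989/195  [EC ∥ FD ∩ CD ∥ EF]
   → F = (-46/65, 989/195)

C = (-344/65, 17/65)
E = (-2, 22/3)
F = (-46/65, 989/195)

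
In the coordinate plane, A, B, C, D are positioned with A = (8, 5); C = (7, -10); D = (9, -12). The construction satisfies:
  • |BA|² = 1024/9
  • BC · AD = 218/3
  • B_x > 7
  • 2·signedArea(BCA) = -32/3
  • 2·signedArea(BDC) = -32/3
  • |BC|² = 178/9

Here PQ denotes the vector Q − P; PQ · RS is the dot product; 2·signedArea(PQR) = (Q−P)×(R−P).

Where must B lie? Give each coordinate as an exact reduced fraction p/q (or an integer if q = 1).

B = (8, -17/3)

1. B_x = 8  [BC · AD = 218/3 ∩ 2·signedArea(BCA) = -32/3]
2. B_y = -17/3  [BC · AD = 218/3 ∩ 2·signedArea(BCA) = -32/3]
   → B = (8, -17/3)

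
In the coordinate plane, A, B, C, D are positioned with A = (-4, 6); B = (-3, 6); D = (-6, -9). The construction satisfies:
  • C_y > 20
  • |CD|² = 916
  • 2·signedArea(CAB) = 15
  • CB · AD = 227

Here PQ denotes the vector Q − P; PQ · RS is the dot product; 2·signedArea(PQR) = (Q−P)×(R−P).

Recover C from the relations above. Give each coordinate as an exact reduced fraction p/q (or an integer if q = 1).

C = (-2, 21)

1. C_x = -2  [CB · AD = 227 ∩ 2·signedArea(CAB) = 15]
2. C_y = 21  [CB · AD = 227 ∩ 2·signedArea(CAB) = 15]
   → C = (-2, 21)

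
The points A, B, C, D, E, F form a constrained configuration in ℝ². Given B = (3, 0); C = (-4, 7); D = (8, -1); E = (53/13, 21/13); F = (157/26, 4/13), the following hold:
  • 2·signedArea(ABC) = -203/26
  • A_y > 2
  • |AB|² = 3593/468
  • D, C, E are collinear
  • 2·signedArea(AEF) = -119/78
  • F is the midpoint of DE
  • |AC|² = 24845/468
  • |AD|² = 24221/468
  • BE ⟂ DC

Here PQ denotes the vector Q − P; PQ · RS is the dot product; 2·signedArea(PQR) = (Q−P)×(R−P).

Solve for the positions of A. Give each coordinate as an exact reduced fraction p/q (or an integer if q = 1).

1. A_x = 131/78  [2·signedArea(ABC) = -203/26 ∩ 2·signedArea(AEF) = -119/78]
2. A_y = 95/39  [2·signedArea(ABC) = -203/26 ∩ 2·signedArea(AEF) = -119/78]
   → A = (131/78, 95/39)

A = (131/78, 95/39)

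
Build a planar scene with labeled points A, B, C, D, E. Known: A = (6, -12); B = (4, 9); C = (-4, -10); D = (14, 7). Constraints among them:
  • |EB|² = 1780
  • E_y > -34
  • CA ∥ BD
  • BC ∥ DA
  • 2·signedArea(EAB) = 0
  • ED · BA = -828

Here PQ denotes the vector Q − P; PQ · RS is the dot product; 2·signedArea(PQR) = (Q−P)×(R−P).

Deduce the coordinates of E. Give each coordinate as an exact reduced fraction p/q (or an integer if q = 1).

E = (8, -33)

1. E_x = 8  [2·signedArea(EAB) = 0 ∩ ED · BA = -828]
2. E_y = -33  [2·signedArea(EAB) = 0 ∩ ED · BA = -828]
   → E = (8, -33)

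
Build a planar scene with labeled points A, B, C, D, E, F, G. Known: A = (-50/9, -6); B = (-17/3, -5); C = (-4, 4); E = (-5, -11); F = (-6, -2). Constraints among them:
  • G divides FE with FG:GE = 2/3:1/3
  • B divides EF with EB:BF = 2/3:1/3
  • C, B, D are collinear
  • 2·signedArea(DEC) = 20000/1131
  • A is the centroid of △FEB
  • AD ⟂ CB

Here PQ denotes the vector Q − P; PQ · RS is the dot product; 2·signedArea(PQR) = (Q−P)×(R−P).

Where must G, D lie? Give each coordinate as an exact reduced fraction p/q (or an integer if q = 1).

1. G_x = -16/3  [G divides FE with FG:GE = 2/3:1/3]
2. G_y = -8  [G divides FE with FG:GE = 2/3:1/3]
   → G = (-16/3, -8)
3. D_x = -19822/3393  [C, B, D are collinear ∩ AD ⟂ CB]
4. D_y = -2242/377  [C, B, D are collinear ∩ AD ⟂ CB]
   → D = (-19822/3393, -2242/377)

D = (-19822/3393, -2242/377)
G = (-16/3, -8)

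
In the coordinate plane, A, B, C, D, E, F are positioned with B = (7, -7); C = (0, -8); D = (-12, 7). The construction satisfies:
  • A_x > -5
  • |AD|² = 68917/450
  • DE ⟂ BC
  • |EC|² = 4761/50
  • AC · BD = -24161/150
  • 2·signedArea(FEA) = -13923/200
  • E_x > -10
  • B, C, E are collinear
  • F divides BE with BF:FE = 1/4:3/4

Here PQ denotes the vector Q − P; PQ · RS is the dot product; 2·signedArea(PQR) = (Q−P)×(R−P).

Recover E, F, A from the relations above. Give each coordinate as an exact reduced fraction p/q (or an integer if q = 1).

A = (-733/150, -469/150)
E = (-483/50, -469/50)
F = (567/200, -1519/200)

1. E_x = -483/50  [B, C, E are collinear ∩ DE ⟂ BC]
2. E_y = -469/50  [B, C, E are collinear ∩ DE ⟂ BC]
   → E = (-483/50, -469/50)
3. F_x = 567/200  [F divides BE with BF:FE = 1/4:3/4]
4. F_y = -1519/200  [F divides BE with BF:FE = 1/4:3/4]
   → F = (567/200, -1519/200)
5. A_x = -733/150  [AC · BD = -24161/150 ∩ 2·signedArea(FEA) = -13923/200]
6. A_y = -469/150  [AC · BD = -24161/150 ∩ 2·signedArea(FEA) = -13923/200]
   → A = (-733/150, -469/150)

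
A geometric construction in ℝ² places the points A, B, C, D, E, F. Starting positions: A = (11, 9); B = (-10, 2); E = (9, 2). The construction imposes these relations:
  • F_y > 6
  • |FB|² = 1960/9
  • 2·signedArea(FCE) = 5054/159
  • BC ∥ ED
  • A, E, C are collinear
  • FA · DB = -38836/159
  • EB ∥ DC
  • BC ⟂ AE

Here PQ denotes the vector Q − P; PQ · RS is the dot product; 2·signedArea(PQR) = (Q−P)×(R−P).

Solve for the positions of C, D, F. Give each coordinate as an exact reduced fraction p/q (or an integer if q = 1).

1. C_x = 401/53  [A, E, C are collinear ∩ BC ⟂ AE]
2. C_y = -160/53  [A, E, C are collinear ∩ BC ⟂ AE]
   → C = (401/53, -160/53)
3. D_x = 1408/53  [EB ∥ DC ∩ BC ∥ ED]
4. D_y = -160/53  [EB ∥ DC ∩ BC ∥ ED]
   → D = (1408/53, -160/53)
5. F_x = 4  [FA · DB = -38836/159 ∩ 2·signedArea(FCE) = 5054/159]
6. F_y = 20/3  [FA · DB = -38836/159 ∩ 2·signedArea(FCE) = 5054/159]
   → F = (4, 20/3)

C = (401/53, -160/53)
D = (1408/53, -160/53)
F = (4, 20/3)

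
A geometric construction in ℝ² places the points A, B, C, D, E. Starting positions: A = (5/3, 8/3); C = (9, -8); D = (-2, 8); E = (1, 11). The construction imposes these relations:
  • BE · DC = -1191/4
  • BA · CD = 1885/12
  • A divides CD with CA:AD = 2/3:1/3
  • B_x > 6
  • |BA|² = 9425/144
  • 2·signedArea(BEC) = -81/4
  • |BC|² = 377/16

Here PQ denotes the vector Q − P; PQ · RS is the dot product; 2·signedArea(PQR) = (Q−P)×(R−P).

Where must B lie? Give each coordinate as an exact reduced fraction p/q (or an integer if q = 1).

B = (25/4, -4)

1. B_x = 25/4  [BE · DC = -1191/4 ∩ 2·signedArea(BEC) = -81/4]
2. B_y = -4  [BE · DC = -1191/4 ∩ 2·signedArea(BEC) = -81/4]
   → B = (25/4, -4)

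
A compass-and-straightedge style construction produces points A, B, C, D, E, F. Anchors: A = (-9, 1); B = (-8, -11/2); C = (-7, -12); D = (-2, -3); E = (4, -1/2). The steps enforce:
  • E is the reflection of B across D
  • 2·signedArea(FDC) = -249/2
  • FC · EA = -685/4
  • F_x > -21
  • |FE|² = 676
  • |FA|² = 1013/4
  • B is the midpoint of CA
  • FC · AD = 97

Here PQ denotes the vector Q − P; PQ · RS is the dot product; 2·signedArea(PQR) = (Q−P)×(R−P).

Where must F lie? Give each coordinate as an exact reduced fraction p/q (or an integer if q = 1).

F = (-20, -21/2)

1. F_x = -20  [FC · EA = -685/4 ∩ FC · AD = 97]
2. F_y = -21/2  [FC · EA = -685/4 ∩ FC · AD = 97]
   → F = (-20, -21/2)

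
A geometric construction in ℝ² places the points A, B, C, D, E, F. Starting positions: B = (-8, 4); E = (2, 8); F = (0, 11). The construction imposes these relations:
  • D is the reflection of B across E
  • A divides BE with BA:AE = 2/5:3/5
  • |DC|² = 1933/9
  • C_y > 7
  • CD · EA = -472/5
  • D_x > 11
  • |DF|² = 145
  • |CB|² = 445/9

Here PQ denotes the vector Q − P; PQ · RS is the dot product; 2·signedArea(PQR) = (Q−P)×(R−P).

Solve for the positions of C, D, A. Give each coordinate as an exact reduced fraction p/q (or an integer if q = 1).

A = (-4, 28/5)
C = (-2, 23/3)
D = (12, 12)

1. D_x = 12  [D is the reflection of B across E]
2. D_y = 12  [D is the reflection of B across E]
   → D = (12, 12)
3. A_x = -4  [A divides BE with BA:AE = 2/5:3/5]
4. A_y = 28/5  [A divides BE with BA:AE = 2/5:3/5]
   → A = (-4, 28/5)
5. C_x = -2  [line 6·x + 12/5·y + -32/5 = 0 ∩ |CB|² = 445/9]
6. C_y = 23/3  [line 6·x + 12/5·y + -32/5 = 0 ∩ |CB|² = 445/9]
   → C = (-2, 23/3)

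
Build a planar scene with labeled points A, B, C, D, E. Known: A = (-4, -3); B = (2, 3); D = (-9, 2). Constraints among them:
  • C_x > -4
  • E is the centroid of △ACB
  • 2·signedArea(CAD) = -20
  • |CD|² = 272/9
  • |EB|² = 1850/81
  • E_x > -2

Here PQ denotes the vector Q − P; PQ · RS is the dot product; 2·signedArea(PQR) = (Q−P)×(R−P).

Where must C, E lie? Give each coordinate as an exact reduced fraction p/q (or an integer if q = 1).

1. C_x = -11/3  [line -5·x + -5·y + -15 = 0 ∩ |CD|² = 272/9]
2. C_y = 2/3  [line -5·x + -5·y + -15 = 0 ∩ |CD|² = 272/9]
   → C = (-11/3, 2/3)
3. E_x = -17/9  [E is the centroid of △ACB]
4. E_y = 2/9  [E is the centroid of △ACB]
   → E = (-17/9, 2/9)

C = (-11/3, 2/3)
E = (-17/9, 2/9)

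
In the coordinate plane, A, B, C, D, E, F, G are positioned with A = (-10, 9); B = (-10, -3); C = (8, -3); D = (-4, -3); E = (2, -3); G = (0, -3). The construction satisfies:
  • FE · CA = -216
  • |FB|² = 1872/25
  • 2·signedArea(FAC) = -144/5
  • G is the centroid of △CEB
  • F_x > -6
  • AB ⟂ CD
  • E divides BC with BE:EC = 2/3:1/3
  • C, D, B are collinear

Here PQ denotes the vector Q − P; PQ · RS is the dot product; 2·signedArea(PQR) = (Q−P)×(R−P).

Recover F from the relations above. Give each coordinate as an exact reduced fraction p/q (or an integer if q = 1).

F = (-26/5, 21/5)

1. F_x = -26/5  [2·signedArea(FAC) = -144/5 ∩ FE · CA = -216]
2. F_y = 21/5  [2·signedArea(FAC) = -144/5 ∩ FE · CA = -216]
   → F = (-26/5, 21/5)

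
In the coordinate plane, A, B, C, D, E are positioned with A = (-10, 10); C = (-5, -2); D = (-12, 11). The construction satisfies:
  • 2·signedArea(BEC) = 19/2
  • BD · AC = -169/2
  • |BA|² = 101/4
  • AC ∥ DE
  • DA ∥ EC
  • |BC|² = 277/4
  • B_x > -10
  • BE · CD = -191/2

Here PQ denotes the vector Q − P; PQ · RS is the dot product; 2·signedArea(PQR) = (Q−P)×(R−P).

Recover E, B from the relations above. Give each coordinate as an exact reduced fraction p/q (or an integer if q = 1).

1. E_x = -7  [DA ∥ EC ∩ AC ∥ DE]
2. E_y = -1  [DA ∥ EC ∩ AC ∥ DE]
   → E = (-7, -1)
3. B_x = -19/2  [BE · CD = -191/2 ∩ BD · AC = -169/2]
4. B_y = 5  [BE · CD = -191/2 ∩ BD · AC = -169/2]
   → B = (-19/2, 5)

B = (-19/2, 5)
E = (-7, -1)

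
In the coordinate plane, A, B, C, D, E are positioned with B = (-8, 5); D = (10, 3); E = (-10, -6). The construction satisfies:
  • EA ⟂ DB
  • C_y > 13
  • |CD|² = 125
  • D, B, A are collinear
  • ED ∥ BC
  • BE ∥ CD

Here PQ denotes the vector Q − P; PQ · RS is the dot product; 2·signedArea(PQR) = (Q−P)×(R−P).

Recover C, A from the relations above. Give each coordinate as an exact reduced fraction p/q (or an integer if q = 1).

1. C_x = 12  [BE ∥ CD ∩ ED ∥ BC]
2. C_y = 14  [BE ∥ CD ∩ ED ∥ BC]
   → C = (12, 14)
3. A_x = -719/82  [D, B, A are collinear ∩ EA ⟂ DB]
4. A_y = 417/82  [D, B, A are collinear ∩ EA ⟂ DB]
   → A = (-719/82, 417/82)

A = (-719/82, 417/82)
C = (12, 14)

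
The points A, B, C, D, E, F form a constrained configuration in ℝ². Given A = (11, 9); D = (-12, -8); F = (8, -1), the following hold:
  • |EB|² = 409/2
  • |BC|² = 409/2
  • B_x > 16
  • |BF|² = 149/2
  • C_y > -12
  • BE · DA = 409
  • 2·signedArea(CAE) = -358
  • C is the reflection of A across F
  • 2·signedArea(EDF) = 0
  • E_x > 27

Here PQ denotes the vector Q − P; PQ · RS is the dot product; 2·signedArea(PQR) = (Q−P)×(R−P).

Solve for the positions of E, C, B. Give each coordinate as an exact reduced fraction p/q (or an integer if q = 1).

1. C_x = 5  [C is the reflection of A across F]
2. C_y = -11  [C is the reflection of A across F]
   → C = (5, -11)
3. E_x = 28  [2·signedArea(EDF) = 0 ∩ 2·signedArea(CAE) = -358]
4. E_y = 6  [2·signedArea(EDF) = 0 ∩ 2·signedArea(CAE) = -358]
   → E = (28, 6)
5. B_x = 33/2  [line -23·x + -17·y + 337 = 0 ∩ |EB|² = 409/2]
6. B_y = -5/2  [line -23·x + -17·y + 337 = 0 ∩ |EB|² = 409/2]
   → B = (33/2, -5/2)

B = (33/2, -5/2)
C = (5, -11)
E = (28, 6)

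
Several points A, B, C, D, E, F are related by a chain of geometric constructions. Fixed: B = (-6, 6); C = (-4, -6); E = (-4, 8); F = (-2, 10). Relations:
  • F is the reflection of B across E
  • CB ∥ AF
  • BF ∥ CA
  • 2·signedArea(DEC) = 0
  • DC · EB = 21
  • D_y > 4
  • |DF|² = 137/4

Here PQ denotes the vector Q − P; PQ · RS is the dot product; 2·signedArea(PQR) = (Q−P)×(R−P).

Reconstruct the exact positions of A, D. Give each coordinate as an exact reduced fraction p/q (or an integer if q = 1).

A = (0, -2)
D = (-4, 9/2)

1. A_x = 0  [CB ∥ AF ∩ BF ∥ CA]
2. A_y = -2  [CB ∥ AF ∩ BF ∥ CA]
   → A = (0, -2)
3. D_x = -4  [2·signedArea(DEC) = 0 ∩ DC · EB = 21]
4. D_y = 9/2  [2·signedArea(DEC) = 0 ∩ DC · EB = 21]
   → D = (-4, 9/2)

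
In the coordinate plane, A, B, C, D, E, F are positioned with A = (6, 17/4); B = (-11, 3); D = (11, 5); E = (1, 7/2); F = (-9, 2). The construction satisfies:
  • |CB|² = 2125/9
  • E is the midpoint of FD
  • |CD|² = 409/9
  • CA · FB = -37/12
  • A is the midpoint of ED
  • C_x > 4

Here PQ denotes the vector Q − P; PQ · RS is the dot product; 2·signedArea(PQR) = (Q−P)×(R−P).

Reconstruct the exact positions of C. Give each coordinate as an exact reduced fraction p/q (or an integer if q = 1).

C = (13/3, 4)

1. C_x = 13/3  [line 2·x + -1·y + -14/3 = 0 ∩ |CB|² = 2125/9]
2. C_y = 4  [line 2·x + -1·y + -14/3 = 0 ∩ |CB|² = 2125/9]
   → C = (13/3, 4)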